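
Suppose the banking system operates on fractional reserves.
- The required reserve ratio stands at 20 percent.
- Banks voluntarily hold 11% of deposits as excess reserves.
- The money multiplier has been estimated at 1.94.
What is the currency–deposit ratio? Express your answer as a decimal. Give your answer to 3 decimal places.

0.424

Using m = 1.94. From m = (1 + c)/(c + rr + e), rearranging gives 1 + c = m·(c + rr + e), so c·(1 − m) = m·(rr + e) − 1.
Hence c = [m·(rr + e) − 1]/(1 − m) = [1.94 × (0.2 + 0.11) − 1] / (1 − 1.94) ≈ 0.424043.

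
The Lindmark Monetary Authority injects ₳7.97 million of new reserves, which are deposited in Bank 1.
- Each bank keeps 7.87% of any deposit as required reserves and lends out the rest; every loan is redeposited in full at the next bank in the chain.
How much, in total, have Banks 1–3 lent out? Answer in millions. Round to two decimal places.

₳20.34 million

Bank i lends (1 − rr)^i of the original deposit: Bank 1 lends 7.97·0.9213 ≈ 7.3428, Bank 2 lends 7.97·0.9213² ≈ 6.7649, and so on.
Summing a geometric series: total = 7.97·[0.9213·(1 − 0.9213^3) / (1 − 0.9213)] ≈ 20.3401 million.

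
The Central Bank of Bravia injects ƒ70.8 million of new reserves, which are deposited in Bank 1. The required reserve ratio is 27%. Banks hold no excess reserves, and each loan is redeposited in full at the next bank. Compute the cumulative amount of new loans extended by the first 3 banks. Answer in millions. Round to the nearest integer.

ƒ117 million

Bank i lends (1 − rr)^i of the original deposit: Bank 1 lends 70.8·0.7300 = 51.6840, Bank 2 lends 70.8·0.7300² ≈ 37.7293, and so on.
Summing a geometric series: total = 70.8·[0.7300·(1 − 0.7300^3) / (1 − 0.7300)] ≈ 116.9557 million.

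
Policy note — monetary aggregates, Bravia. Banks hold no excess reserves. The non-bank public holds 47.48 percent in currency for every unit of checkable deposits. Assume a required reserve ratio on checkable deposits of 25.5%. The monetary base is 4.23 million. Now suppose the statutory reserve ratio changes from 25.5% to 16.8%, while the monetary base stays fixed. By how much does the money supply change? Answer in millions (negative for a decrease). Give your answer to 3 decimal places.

Initially m₁ = (1 + 0.4748) / (0.255 + 0.4748) ≈ 2.02083, so M₁ = 2.02083 × 4.23 ≈ 8.5481 million.
After the change m₂ = (1 + 0.4748) / (0.168 + 0.4748) ≈ 2.29434, so M₂ = 2.29434 × 4.23 ≈ 9.7051 million.
ΔM = M₂ − M₁ = 9.7051 − 8.5481 = 1.157 million.

1.157 million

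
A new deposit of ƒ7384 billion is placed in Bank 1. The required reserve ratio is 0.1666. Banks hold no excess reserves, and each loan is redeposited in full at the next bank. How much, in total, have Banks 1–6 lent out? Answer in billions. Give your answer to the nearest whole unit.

Bank i lends (1 − rr)^i of the original deposit: Bank 1 lends 7384·0.8334 = 6153.8256, Bank 2 lends 7384·0.8334² ≈ 5128.5983, and so on.
Summing a geometric series: total = 7384·[0.8334·(1 − 0.8334^6) / (1 − 0.8334)] ≈ 24561.4191 billion.

ƒ24561 billion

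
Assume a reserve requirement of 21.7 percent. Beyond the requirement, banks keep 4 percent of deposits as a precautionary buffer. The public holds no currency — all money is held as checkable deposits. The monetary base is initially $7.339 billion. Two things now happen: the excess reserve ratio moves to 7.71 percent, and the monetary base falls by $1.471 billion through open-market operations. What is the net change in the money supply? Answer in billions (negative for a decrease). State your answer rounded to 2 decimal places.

Before: m₁ = 1 / (0.217 + 0.04) ≈ 3.8911, MB₁ = 7.339, so M₁ = 3.8911 × 7.339 ≈ 28.5568 billion.
After: m₂ = 1 / (0.217 + 0.0771) ≈ 3.4002, MB₂ = 7.339 − 1.471 = 5.868, so M₂ = 3.4002 × 5.868 ≈ 19.9524 billion.
ΔM = M₂ − M₁ = 19.9524 − 28.5568 = -8.6044 billion.

-8.60 billion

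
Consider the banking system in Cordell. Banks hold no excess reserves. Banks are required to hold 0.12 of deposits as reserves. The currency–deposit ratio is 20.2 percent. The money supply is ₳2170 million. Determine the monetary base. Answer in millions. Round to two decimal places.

₳581.31 million

The money multiplier is m = (1 + c) / (rr + c) = (1 + 0.202) / (0.12 + 0.202) ≈ 3.7329193.
MB = M / m = 2170 / 3.7329193 ≈ 581.3145 million.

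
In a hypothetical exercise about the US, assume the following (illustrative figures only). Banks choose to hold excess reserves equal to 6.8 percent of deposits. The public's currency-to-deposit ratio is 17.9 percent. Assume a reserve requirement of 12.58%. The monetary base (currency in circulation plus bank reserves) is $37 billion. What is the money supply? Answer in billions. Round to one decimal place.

The money multiplier is m = (1 + c) / (rr + e + c) = (1 + 0.179) / (0.1258 + 0.068 + 0.179) ≈ 3.1626.
So M = m × MB = 3.1626 × 37 = 117.0162 billion.

$117.0 billion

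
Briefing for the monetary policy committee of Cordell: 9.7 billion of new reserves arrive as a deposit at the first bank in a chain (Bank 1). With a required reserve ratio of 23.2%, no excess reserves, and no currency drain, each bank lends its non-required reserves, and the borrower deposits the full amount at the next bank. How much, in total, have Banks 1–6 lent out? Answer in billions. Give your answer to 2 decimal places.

Bank i lends (1 − rr)^i of the original deposit: Bank 1 lends 9.7·0.7680 = 7.4496, Bank 2 lends 9.7·0.7680² ≈ 5.7213, and so on.
Summing a geometric series: total = 9.7·[0.7680·(1 − 0.7680^6) / (1 − 0.7680)] ≈ 25.5215 billion.

25.52 billion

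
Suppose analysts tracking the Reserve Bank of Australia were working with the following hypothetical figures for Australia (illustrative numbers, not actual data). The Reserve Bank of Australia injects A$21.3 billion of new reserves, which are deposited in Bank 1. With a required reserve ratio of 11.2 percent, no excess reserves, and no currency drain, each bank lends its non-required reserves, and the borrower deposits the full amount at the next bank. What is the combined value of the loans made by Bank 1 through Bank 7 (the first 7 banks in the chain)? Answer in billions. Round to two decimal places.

A$95.35 billion

Bank i lends (1 − rr)^i of the original deposit: Bank 1 lends 21.3·0.8880 = 18.9144, Bank 2 lends 21.3·0.8880² ≈ 16.7960, and so on.
Summing a geometric series: total = 21.3·[0.8880·(1 − 0.8880^7) / (1 − 0.8880)] ≈ 95.3484 billion.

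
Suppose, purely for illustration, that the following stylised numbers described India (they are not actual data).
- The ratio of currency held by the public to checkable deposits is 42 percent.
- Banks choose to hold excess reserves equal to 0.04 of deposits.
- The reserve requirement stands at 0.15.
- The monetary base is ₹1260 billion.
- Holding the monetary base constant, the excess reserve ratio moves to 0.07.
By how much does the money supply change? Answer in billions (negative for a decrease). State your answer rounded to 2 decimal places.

-137.49 billion

Initially m₁ = (1 + 0.42) / (0.15 + 0.04 + 0.42) ≈ 2.3278689, so M₁ = 2.3278689 × 1260 ≈ 2933.1148 billion.
After the change m₂ = (1 + 0.42) / (0.15 + 0.07 + 0.42) = 2.2187500, so M₂ = 2.2187500 × 1260 = 2795.625 billion.
ΔM = M₂ − M₁ = 2795.625 − 2933.1148 = -137.4898 billion.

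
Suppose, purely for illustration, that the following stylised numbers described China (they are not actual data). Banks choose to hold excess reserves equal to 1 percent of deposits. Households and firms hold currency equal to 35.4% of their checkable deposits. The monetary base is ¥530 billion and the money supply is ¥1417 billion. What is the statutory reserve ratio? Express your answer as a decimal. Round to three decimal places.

Using m = M/MB = 1417/530 ≈ 2.673585. Since m = (1 + c)/(c + rr + e), the denominator satisfies c + rr + e = (1 + c)/m = (1 + 0.354) / 2.673585 ≈ 0.506436.
With c = 0.354 and e = 0.01, the statutory reserve ratio is 0.506436 − 0.354 − 0.01 = 0.142436.

0.142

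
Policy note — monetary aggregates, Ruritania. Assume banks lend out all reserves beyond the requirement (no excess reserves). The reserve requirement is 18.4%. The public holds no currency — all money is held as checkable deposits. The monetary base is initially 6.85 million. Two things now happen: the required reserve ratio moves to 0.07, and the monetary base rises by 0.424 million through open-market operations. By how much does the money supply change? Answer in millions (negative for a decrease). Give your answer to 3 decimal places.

Before: m₁ = 1 / (0.184) ≈ 5.43478, MB₁ = 6.85, so M₁ = 5.43478 × 6.85 ≈ 37.2282 million.
After: m₂ = 1 / (0.07) ≈ 14.28571, MB₂ = 6.85 + 0.424 = 7.274, so M₂ = 14.28571 × 7.274 ≈ 103.9143 million.
ΔM = M₂ − M₁ = 103.9143 − 37.2282 = 66.6861 million.

66.686 million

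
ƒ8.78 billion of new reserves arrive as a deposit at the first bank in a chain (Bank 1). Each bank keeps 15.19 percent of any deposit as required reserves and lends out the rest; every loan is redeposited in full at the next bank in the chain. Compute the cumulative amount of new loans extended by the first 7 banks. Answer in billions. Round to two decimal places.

ƒ33.55 billion

Bank i lends (1 − rr)^i of the original deposit: Bank 1 lends 8.78·0.8481 ≈ 7.4463, Bank 2 lends 8.78·0.8481² ≈ 6.3152, and so on.
Summing a geometric series: total = 8.78·[0.8481·(1 − 0.8481^7) / (1 − 0.8481)] ≈ 33.5504 billion.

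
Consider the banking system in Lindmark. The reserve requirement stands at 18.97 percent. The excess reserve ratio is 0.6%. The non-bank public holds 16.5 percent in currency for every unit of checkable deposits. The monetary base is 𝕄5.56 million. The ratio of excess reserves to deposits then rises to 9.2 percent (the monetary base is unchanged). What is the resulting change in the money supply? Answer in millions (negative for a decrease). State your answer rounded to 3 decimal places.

-3.457 million

Initially m₁ = (1 + 0.165) / (0.1897 + 0.006 + 0.165) ≈ 3.22983, so M₁ = 3.22983 × 5.56 ≈ 17.9579 million.
After the change m₂ = (1 + 0.165) / (0.1897 + 0.092 + 0.165) ≈ 2.60801, so M₂ = 2.60801 × 5.56 ≈ 14.5005 million.
ΔM = M₂ − M₁ = 14.5005 − 17.9579 = -3.4574 million.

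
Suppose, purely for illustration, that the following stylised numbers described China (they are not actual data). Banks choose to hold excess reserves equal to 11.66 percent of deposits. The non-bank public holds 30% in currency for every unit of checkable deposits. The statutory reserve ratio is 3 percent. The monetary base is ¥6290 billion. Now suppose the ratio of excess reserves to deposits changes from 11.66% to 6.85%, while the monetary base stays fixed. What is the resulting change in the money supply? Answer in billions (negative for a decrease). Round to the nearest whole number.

Initially m₁ = (1 + 0.3) / (0.03 + 0.1166 + 0.3) ≈ 2.91088, so M₁ = 2.91088 × 6290 = 18309.4352 billion.
After the change m₂ = (1 + 0.3) / (0.03 + 0.0685 + 0.3) ≈ 3.26223, so M₂ = 3.26223 × 6290 = 20519.4267 billion.
ΔM = M₂ − M₁ = 20519.4267 − 18309.4352 = 2209.9915 billion.

¥2210 billion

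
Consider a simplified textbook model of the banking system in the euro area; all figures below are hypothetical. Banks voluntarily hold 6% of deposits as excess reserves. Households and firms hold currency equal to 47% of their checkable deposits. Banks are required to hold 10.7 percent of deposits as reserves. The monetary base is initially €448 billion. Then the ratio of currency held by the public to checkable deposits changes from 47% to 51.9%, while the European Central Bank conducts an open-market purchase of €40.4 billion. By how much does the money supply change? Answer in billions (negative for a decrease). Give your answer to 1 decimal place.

€47.6 billion

Before: m₁ = (1 + 0.47) / (0.107 + 0.06 + 0.47) ≈ 2.30769, MB₁ = 448, so M₁ = 2.30769 × 448 ≈ 1033.8451 billion.
After: m₂ = (1 + 0.519) / (0.107 + 0.06 + 0.519) ≈ 2.21429, MB₂ = 448 + 40.4 = 488.4, so M₂ = 2.21429 × 488.4 ≈ 1081.4592 billion.
ΔM = M₂ − M₁ = 1081.4592 − 1033.8451 = 47.6141 billion.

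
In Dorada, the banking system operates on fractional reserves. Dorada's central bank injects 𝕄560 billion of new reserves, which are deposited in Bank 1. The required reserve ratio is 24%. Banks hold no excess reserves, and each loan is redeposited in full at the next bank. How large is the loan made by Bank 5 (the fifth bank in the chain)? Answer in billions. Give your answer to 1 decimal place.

Each bank lends a fraction (1 − rr) = 0.7600 of the deposit it receives, so Bank 5 receives 560·0.7600^4 and lends 560·0.7600^5 ≈ 141.9894 billion.

𝕄142.0 billion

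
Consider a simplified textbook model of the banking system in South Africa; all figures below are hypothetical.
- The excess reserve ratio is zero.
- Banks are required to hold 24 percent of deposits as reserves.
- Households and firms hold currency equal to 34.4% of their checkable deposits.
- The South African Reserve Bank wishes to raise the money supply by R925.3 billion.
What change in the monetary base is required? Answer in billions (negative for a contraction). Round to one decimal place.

R402.1 billion

The money multiplier is m = (1 + c) / (rr + c) = (1 + 0.344) / (0.24 + 0.344) ≈ 2.30137.
ΔMB = ΔM / m = (+925.3) / 2.30137 ≈ 402.0649 billion.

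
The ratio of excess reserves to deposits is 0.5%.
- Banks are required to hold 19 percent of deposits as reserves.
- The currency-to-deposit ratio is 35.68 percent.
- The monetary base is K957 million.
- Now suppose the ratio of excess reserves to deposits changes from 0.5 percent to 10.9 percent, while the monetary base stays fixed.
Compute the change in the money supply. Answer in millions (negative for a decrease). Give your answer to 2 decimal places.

-373.17 million

Initially m₁ = (1 + 0.3568) / (0.19 + 0.005 + 0.3568) ≈ 2.458862, so M₁ = 2.458862 × 957 ≈ 2353.1309 million.
After the change m₂ = (1 + 0.3568) / (0.19 + 0.109 + 0.3568) ≈ 2.068923, so M₂ = 2.068923 × 957 ≈ 1979.9593 million.
ΔM = M₂ − M₁ = 1979.9593 − 2353.1309 = -373.1716 million.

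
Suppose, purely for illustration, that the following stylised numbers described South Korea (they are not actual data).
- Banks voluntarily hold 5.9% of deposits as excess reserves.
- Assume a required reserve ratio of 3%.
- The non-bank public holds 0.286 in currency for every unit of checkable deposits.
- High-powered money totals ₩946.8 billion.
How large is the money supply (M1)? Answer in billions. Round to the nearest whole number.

The money multiplier is m = (1 + c) / (rr + e + c) = (1 + 0.286) / (0.03 + 0.059 + 0.286) ≈ 3.4293.
So M = m × MB = 3.4293 × 946.8 ≈ 3246.8612 billion.

₩3247 billion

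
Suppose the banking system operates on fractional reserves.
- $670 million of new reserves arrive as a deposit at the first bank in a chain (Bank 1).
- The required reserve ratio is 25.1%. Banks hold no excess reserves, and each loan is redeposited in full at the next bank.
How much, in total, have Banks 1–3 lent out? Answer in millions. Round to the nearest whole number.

Bank i lends (1 − rr)^i of the original deposit: Bank 1 lends 670·0.7490 = 501.8300, Bank 2 lends 670·0.7490² ≈ 375.8707, and so on.
Summing a geometric series: total = 670·[0.7490·(1 − 0.7490^3) / (1 − 0.7490)] ≈ 1159.2278 million.

$1159 million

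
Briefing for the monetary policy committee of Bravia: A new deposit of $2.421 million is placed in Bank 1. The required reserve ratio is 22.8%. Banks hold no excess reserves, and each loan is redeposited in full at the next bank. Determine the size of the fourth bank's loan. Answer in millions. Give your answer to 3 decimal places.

Each bank lends a fraction (1 − rr) = 0.7720 of the deposit it receives, so Bank 4 receives 2.421·0.7720^3 and lends 2.421·0.7720^4 ≈ 0.8599 million.

$0.860 million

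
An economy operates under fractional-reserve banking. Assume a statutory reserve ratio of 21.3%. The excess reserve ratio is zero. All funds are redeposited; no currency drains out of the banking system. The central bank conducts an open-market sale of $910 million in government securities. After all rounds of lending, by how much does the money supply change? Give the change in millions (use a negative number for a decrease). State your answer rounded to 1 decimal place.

-4272.3 million

The simple money multiplier is m = 1/rr = 1/0.213 ≈ 4.69484.
An open-market sale reduces the monetary base by 910 million, so ΔM = m × ΔMB = 4.69484 × (−910) = -4272.3044 million.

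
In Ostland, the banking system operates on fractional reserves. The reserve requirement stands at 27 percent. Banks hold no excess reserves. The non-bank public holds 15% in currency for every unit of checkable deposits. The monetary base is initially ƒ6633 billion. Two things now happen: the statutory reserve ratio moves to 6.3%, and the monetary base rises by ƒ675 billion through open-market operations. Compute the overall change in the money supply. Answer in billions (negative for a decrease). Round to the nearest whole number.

Before: m₁ = (1 + 0.15) / (0.27 + 0.15) ≈ 2.73810, MB₁ = 6633, so M₁ = 2.73810 × 6633 = 18161.8173 billion.
After: m₂ = (1 + 0.15) / (0.063 + 0.15) ≈ 5.39906, MB₂ = 6633 + 675 = 7308, so M₂ = 5.39906 × 7308 ≈ 39456.3305 billion.
ΔM = M₂ − M₁ = 39456.3305 − 18161.8173 = 21294.5132 billion.

ƒ21295 billion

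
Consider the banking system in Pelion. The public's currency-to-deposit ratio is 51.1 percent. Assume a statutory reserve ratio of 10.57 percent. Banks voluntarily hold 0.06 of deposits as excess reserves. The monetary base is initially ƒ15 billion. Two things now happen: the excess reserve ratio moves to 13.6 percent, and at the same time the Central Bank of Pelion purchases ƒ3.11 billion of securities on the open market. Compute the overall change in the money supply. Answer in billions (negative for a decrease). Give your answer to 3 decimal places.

ƒ2.861 billion

Before: m₁ = (1 + 0.511) / (0.1057 + 0.06 + 0.511) ≈ 2.232895, MB₁ = 15, so M₁ = 2.232895 × 15 ≈ 33.4934 billion.
After: m₂ = (1 + 0.511) / (0.1057 + 0.136 + 0.511) ≈ 2.007440, MB₂ = 15 + 3.11 = 18.11, so M₂ = 2.007440 × 18.11 ≈ 36.3547 billion.
ΔM = M₂ − M₁ = 36.3547 − 33.4934 = 2.8613 billion.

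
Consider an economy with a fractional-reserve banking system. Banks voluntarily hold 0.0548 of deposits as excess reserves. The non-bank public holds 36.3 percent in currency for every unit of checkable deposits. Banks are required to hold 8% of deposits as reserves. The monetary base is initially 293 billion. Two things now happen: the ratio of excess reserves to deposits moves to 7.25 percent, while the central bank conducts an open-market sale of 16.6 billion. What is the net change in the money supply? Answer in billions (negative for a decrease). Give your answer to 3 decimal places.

-71.437 billion

Before: m₁ = (1 + 0.363) / (0.08 + 0.0548 + 0.363) ≈ 2.7380474, MB₁ = 293, so M₁ = 2.7380474 × 293 ≈ 802.2479 billion.
After: m₂ = (1 + 0.363) / (0.08 + 0.0725 + 0.363) ≈ 2.6440349, MB₂ = 293 − 16.6 = 276.4, so M₂ = 2.6440349 × 276.4 ≈ 730.8112 billion.
ΔM = M₂ − M₁ = 730.8112 − 802.2479 = -71.4367 billion.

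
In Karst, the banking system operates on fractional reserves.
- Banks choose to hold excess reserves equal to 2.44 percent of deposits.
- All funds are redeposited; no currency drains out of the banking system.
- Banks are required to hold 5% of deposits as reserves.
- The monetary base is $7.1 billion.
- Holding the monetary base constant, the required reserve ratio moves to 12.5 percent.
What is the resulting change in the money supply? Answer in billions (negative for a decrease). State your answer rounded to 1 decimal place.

Initially m₁ = 1 / (0.05 + 0.0244) ≈ 13.4409, so M₁ = 13.4409 × 7.1 ≈ 95.4304 billion.
After the change m₂ = 1 / (0.125 + 0.0244) ≈ 6.6934, so M₂ = 6.6934 × 7.1 ≈ 47.5231 billion.
ΔM = M₂ − M₁ = 47.5231 − 95.4304 = -47.9073 billion.

-47.9 billion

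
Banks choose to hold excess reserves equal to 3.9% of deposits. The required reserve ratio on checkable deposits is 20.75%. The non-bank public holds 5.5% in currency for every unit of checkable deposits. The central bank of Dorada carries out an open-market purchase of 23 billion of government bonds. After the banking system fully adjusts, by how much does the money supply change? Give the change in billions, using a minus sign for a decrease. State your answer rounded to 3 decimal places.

The money multiplier is m = (1 + c) / (rr + e + c) = (1 + 0.055) / (0.2075 + 0.039 + 0.055) ≈ 3.499171.
The purchase adds 23 billion of base, so ΔM = m × ΔMB = 3.499171 × (+23) ≈ 80.4809 billion.

80.481 billion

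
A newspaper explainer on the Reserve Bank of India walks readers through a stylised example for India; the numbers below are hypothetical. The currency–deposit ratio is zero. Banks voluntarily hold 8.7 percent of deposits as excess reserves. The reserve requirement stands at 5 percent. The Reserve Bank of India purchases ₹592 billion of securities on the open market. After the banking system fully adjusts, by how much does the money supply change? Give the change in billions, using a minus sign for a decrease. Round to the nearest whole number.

The money multiplier is m = 1 / (rr + e) = 1 / (0.05 + 0.087) ≈ 7.2993.
The purchase adds 592 billion of base, so ΔM = m × ΔMB = 7.2993 × (+592) = 4321.1856 billion.

₹4321 billion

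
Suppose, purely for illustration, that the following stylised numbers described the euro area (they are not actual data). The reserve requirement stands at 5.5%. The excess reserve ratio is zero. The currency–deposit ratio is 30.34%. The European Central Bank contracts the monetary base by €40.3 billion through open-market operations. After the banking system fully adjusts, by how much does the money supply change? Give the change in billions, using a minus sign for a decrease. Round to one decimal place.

-146.6 billion

The money multiplier is m = (1 + c) / (rr + c) = (1 + 0.3034) / (0.055 + 0.3034) ≈ 3.6367.
The sale removes 40.3 billion of base, so ΔM = m × ΔMB = 3.6367 × (−40.3) ≈ -146.559 billion.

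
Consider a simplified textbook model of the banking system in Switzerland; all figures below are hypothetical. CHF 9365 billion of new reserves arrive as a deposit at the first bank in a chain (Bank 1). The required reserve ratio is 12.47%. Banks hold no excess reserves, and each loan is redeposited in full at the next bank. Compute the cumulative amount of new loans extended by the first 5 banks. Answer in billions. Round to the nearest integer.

Bank i lends (1 − rr)^i of the original deposit: Bank 1 lends 9365·0.8753 = 8197.1845, Bank 2 lends 9365·0.8753² ≈ 7174.9956, and so on.
Summing a geometric series: total = 9365·[0.8753·(1 − 0.8753^5) / (1 − 0.8753)] ≈ 31961.2095 billion.

CHF 31961 billion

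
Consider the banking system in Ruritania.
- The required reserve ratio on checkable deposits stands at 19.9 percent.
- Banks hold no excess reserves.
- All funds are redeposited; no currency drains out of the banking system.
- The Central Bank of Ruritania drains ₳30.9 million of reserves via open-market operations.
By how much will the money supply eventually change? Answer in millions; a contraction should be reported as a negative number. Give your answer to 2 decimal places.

The simple money multiplier is m = 1/rr = 1/0.199 ≈ 5.02513.
An open-market sale reduces the monetary base by 30.9 million, so ΔM = m × ΔMB = 5.02513 × (−30.9) ≈ -155.2765 million.

-155.28 million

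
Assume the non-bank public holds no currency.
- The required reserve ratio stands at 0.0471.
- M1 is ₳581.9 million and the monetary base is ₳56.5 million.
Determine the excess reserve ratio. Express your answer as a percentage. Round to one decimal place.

Using m = M/MB = 581.9/56.5 ≈ 10.299115. Since m = (1 + c)/(c + rr + e), the denominator satisfies c + rr + e = (1 + c)/m = (1 + 0) / 10.299115 ≈ 0.097096.
With c = 0 and rr = 0.0471, the excess reserve ratio is 0.097096 − 0 − 0.0471 = 0.049996.

5.0%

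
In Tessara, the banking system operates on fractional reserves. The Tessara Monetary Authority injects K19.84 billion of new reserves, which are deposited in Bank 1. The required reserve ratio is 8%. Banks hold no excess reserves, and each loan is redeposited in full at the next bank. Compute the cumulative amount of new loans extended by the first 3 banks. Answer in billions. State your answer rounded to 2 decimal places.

K50.49 billion

Bank i lends (1 − rr)^i of the original deposit: Bank 1 lends 19.84·0.9200 = 18.2528, Bank 2 lends 19.84·0.9200² ≈ 16.7926, and so on.
Summing a geometric series: total = 19.84·[0.9200·(1 − 0.9200^3) / (1 − 0.9200)] ≈ 50.4945 billion.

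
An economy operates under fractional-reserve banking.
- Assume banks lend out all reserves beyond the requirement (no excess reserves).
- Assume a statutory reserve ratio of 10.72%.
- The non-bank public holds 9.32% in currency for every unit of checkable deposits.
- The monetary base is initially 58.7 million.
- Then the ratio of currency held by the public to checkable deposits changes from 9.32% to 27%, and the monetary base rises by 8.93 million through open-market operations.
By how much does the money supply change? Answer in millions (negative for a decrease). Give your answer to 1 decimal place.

-92.5 million

Before: m₁ = (1 + 0.0932) / (0.1072 + 0.0932) ≈ 5.4551, MB₁ = 58.7, so M₁ = 5.4551 × 58.7 ≈ 320.2144 million.
After: m₂ = (1 + 0.27) / (0.1072 + 0.27) ≈ 3.3669, MB₂ = 58.7 + 8.93 = 67.63, so M₂ = 3.3669 × 67.63 ≈ 227.7034 million.
ΔM = M₂ − M₁ = 227.7034 − 320.2144 = -92.511 million.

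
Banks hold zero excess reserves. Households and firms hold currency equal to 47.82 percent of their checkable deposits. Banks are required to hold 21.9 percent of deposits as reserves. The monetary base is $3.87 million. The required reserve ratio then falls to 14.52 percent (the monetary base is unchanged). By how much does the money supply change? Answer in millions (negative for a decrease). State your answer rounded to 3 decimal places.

$0.971 million

Initially m₁ = (1 + 0.4782) / (0.219 + 0.4782) ≈ 2.12020, so M₁ = 2.12020 × 3.87 ≈ 8.2052 million.
After the change m₂ = (1 + 0.4782) / (0.1452 + 0.4782) ≈ 2.37119, so M₂ = 2.37119 × 3.87 ≈ 9.1765 million.
ΔM = M₂ − M₁ = 9.1765 − 8.2052 = 0.9713 million.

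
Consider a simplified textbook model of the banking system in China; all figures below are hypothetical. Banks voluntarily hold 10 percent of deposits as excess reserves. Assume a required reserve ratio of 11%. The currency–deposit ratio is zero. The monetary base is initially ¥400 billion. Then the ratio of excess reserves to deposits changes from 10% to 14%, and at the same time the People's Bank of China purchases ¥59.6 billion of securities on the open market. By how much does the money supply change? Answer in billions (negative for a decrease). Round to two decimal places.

Before: m₁ = 1 / (0.11 + 0.1) ≈ 4.761905, MB₁ = 400, so M₁ = 4.761905 × 400 = 1904.762 billion.
After: m₂ = 1 / (0.11 + 0.14) = 4, MB₂ = 400 + 59.6 = 459.6, so M₂ = 4 × 459.6 = 1838.4 billion.
ΔM = M₂ − M₁ = 1838.4 − 1904.762 = -66.362 billion.

-66.36 billion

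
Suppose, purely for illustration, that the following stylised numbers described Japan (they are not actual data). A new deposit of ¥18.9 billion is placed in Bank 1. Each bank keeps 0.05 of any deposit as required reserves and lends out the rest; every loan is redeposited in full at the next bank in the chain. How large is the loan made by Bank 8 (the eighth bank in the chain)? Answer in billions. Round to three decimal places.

Each bank lends a fraction (1 − rr) = 0.9500 of the deposit it receives, so Bank 8 receives 18.9·0.9500^7 and lends 18.9·0.9500^8 ≈ 12.5386 billion.

¥12.539 billion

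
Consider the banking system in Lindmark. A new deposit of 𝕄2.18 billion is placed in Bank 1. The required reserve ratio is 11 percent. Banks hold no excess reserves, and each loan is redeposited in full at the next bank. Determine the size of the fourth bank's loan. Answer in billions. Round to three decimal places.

Each bank lends a fraction (1 − rr) = 0.8900 of the deposit it receives, so Bank 4 receives 2.18·0.8900^3 and lends 2.18·0.8900^4 ≈ 1.3678 billion.

𝕄1.368 billion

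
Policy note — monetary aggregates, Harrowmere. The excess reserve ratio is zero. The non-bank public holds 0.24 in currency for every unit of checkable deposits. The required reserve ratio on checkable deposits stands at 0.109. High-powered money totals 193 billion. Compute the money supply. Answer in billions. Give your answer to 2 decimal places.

The money multiplier is m = (1 + c) / (rr + c) = (1 + 0.24) / (0.109 + 0.24) ≈ 3.553009.
So M = m × MB = 3.553009 × 193 ≈ 685.7307 billion.

685.73 billion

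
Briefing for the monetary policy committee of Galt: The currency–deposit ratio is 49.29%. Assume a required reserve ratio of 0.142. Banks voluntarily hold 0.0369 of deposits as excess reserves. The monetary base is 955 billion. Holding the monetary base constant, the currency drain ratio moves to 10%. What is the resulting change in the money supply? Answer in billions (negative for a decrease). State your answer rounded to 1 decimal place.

1644.3 billion

Initially m₁ = (1 + 0.4929) / (0.142 + 0.0369 + 0.4929) ≈ 2.22224, so M₁ = 2.22224 × 955 = 2122.2392 billion.
After the change m₂ = (1 + 0.1) / (0.142 + 0.0369 + 0.1) ≈ 3.94407, so M₂ = 3.94407 × 955 ≈ 3766.5869 billion.
ΔM = M₂ − M₁ = 3766.5869 − 2122.2392 = 1644.3477 billion.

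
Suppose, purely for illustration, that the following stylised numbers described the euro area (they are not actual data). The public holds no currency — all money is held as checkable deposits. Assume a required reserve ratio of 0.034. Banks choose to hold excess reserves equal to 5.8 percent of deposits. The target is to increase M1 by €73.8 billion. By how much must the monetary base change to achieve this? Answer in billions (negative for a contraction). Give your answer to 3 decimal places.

€6.790 billion

The money multiplier is m = 1 / (rr + e) = 1 / (0.034 + 0.058) ≈ 10.869565.
ΔMB = ΔM / m = (+73.8) / 10.869565 ≈ 6.7896 billion.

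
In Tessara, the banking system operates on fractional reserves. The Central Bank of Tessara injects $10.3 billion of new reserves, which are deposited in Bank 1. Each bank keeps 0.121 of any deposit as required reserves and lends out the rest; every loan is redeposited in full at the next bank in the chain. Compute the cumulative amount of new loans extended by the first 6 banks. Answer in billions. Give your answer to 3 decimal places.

Bank i lends (1 − rr)^i of the original deposit: Bank 1 lends 10.3·0.8790 = 9.0537, Bank 2 lends 10.3·0.8790² ≈ 7.9582, and so on.
Summing a geometric series: total = 10.3·[0.8790·(1 − 0.8790^6) / (1 − 0.8790)] ≈ 40.3117 billion.

$40.312 billion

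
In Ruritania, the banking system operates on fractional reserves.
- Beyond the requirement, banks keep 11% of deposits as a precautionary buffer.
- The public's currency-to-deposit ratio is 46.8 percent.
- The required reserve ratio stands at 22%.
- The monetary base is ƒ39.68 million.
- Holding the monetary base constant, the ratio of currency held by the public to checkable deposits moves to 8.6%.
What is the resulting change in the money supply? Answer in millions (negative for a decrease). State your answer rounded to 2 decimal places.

ƒ30.59 million

Initially m₁ = (1 + 0.468) / (0.22 + 0.11 + 0.468) ≈ 1.83960, so M₁ = 1.83960 × 39.68 ≈ 72.9953 million.
After the change m₂ = (1 + 0.086) / (0.22 + 0.11 + 0.086) ≈ 2.61058, so M₂ = 2.61058 × 39.68 ≈ 103.5878 million.
ΔM = M₂ − M₁ = 103.5878 − 72.9953 = 30.5925 million.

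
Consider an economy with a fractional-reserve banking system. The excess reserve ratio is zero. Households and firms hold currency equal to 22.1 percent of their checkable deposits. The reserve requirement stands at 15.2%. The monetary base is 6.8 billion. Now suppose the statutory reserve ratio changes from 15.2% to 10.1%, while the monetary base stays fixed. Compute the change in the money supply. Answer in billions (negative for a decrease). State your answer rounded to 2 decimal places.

3.53 billion

Initially m₁ = (1 + 0.221) / (0.152 + 0.221) ≈ 3.2735, so M₁ = 3.2735 × 6.8 = 22.2598 billion.
After the change m₂ = (1 + 0.221) / (0.101 + 0.221) ≈ 3.7919, so M₂ = 3.7919 × 6.8 ≈ 25.7849 billion.
ΔM = M₂ − M₁ = 25.7849 − 22.2598 = 3.5251 billion.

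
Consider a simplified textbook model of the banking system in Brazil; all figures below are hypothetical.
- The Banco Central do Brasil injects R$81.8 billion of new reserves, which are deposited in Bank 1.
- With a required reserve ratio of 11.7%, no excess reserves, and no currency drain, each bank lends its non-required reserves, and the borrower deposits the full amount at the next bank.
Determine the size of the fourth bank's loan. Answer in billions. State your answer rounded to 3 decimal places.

R$49.727 billion

Each bank lends a fraction (1 − rr) = 0.8830 of the deposit it receives, so Bank 4 receives 81.8·0.8830^3 and lends 81.8·0.8830^4 ≈ 49.7274 billion.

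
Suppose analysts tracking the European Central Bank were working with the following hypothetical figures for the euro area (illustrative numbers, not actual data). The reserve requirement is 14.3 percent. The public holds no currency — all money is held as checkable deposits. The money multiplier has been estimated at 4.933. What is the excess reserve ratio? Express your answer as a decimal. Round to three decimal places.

Using m = 4.933. Since m = (1 + c)/(c + rr + e), the denominator satisfies c + rr + e = (1 + c)/m = (1 + 0) / 4.933 ≈ 0.202716.
With c = 0 and rr = 0.143, the excess reserve ratio is 0.202716 − 0 − 0.143 = 0.059716.

0.060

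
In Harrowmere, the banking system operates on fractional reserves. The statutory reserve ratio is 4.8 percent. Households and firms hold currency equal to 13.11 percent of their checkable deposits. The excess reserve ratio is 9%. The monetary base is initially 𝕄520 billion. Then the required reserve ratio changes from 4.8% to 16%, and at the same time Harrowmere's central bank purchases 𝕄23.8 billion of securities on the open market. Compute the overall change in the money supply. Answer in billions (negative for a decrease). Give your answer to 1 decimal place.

Before: m₁ = (1 + 0.1311) / (0.048 + 0.09 + 0.1311) ≈ 4.20327, MB₁ = 520, so M₁ = 4.20327 × 520 = 2185.7004 billion.
After: m₂ = (1 + 0.1311) / (0.16 + 0.09 + 0.1311) ≈ 2.96799, MB₂ = 520 + 23.8 = 543.8, so M₂ = 2.96799 × 543.8 ≈ 1613.993 billion.
ΔM = M₂ − M₁ = 1613.993 − 2185.7004 = -571.7074 billion.

-571.7 billion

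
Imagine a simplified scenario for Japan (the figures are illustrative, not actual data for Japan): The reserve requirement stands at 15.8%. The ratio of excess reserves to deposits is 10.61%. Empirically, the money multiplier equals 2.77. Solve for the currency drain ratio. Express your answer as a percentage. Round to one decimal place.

Using m = 2.77. From m = (1 + c)/(c + rr + e), rearranging gives 1 + c = m·(c + rr + e), so c·(1 − m) = m·(rr + e) − 1.
Hence c = [m·(rr + e) − 1]/(1 − m) = [2.77 × (0.158 + 0.1061) − 1] / (1 − 2.77) ≈ 0.151663.

15.2%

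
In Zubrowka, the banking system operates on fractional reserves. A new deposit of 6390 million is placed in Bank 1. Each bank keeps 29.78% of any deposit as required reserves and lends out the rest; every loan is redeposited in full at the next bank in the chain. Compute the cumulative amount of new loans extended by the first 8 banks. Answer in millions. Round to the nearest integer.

14177 million

Bank i lends (1 − rr)^i of the original deposit: Bank 1 lends 6390·0.7022 = 4487.0580, Bank 2 lends 6390·0.7022² ≈ 3150.8121, and so on.
Summing a geometric series: total = 6390·[0.7022·(1 − 0.7022^8) / (1 − 0.7022)] ≈ 14176.6701 million.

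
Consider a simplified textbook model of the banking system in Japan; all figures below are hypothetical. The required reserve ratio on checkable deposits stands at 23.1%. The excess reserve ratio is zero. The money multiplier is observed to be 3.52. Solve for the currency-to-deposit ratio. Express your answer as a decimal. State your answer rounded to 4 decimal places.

Using m = 3.52. From m = (1 + c)/(c + rr + e), rearranging gives 1 + c = m·(c + rr + e), so c·(1 − m) = m·(rr + e) − 1.
Hence c = [m·(rr + e) − 1]/(1 − m) = [3.52 × (0.231 + 0) − 1] / (1 − 3.52) ≈ 0.074159.

0.0742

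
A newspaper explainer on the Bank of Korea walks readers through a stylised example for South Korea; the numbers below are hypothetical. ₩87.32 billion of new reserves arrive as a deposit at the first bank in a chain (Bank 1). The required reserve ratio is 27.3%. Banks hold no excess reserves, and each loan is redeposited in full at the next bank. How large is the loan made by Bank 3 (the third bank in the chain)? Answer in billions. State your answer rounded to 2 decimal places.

Each bank lends a fraction (1 − rr) = 0.7270 of the deposit it receives, so Bank 3 receives 87.32·0.7270^2 and lends 87.32·0.7270^3 ≈ 33.5519 billion.

₩33.55 billion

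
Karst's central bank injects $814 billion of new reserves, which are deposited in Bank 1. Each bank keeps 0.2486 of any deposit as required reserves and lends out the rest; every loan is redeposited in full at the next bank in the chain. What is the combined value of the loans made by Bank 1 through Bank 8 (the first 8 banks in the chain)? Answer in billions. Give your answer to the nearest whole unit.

$2210 billion

Bank i lends (1 − rr)^i of the original deposit: Bank 1 lends 814·0.7514 = 611.6396, Bank 2 lends 814·0.7514² ≈ 459.5860, and so on.
Summing a geometric series: total = 814·[0.7514·(1 − 0.7514^8) / (1 − 0.7514)] ≈ 2210.3225 billion.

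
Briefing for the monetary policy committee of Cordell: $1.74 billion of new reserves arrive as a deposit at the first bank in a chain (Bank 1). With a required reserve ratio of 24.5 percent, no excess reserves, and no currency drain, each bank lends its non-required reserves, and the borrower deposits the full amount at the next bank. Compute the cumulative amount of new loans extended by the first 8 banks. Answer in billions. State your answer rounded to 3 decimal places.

$4.796 billion

Bank i lends (1 − rr)^i of the original deposit: Bank 1 lends 1.74·0.7550 = 1.3137, Bank 2 lends 1.74·0.7550² ≈ 0.9918, and so on.
Summing a geometric series: total = 1.74·[0.7550·(1 − 0.7550^8) / (1 − 0.7550)] ≈ 4.7959 billion.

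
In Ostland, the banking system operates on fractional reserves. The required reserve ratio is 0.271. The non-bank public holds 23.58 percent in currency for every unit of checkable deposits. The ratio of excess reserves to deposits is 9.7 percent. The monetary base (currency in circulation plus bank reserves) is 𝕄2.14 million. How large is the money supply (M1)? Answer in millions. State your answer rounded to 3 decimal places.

The money multiplier is m = (1 + c) / (rr + e + c) = (1 + 0.2358) / (0.271 + 0.097 + 0.2358) ≈ 2.04670.
So M = m × MB = 2.04670 × 2.14 ≈ 4.3799 million.

𝕄4.380 million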